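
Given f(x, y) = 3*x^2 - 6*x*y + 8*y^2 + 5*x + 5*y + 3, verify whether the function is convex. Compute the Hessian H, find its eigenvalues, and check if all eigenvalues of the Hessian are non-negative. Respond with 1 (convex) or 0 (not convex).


The Hessian of f(x,y) = 3*x^2 - 6*x*y + 8*y^2 + 5*x + 5*y + 3 is:
H = [[6, -6], [-6, 16]]
Trace = 6 + 16 = 22
Determinant = 6*16 - (-6)^2 = 60
Discriminant = (22)^2 - 4*60 = 244.0
Eigenvalues: lambda_1 = 3.1898, lambda_2 = 18.8102
The function is convex.

1


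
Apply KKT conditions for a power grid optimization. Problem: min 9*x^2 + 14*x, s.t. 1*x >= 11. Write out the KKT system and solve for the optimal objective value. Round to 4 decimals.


Step 1: Try lambda = 0 (constraint inactive).
x_unc = -14/(2*9) = -0.7778
Check: 1*-0.7778 = -0.7778 < 11 -- violated!
Step 2: Constraint must be active: 1*x = 11
x* = 11/1 = 11.0
lambda = (2*9*11.0 + 14)/1 = 212.0
Step 3: Compute optimal value.
f(x*) = 9*11.0^2 + 14*11.0 = 1243.0


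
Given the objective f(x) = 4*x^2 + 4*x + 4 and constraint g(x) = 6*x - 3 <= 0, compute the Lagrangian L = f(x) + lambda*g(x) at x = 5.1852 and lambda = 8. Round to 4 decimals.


Step 1: Evaluate f(x).
f(5.1852) = 4*5.1852^2 + 4*5.1852 + 4 = 132.286
Step 2: Evaluate g(x).
g(5.1852) = 6*5.1852 - 3 = 28.1112
Step 3: Compute Lagrangian.
L = 132.286 + 8*28.1112 = 357.1756


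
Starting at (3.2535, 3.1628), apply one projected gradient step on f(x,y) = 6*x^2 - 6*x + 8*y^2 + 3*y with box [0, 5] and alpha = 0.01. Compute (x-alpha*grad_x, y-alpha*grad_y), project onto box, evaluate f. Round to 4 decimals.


Step 1: Compute gradient at (3.2535, 3.1628).
grad_x = 2*6*3.2535 - 6 = 33.042
grad_y = 2*8*3.1628 + 3 = 53.6048
Step 2: Gradient step.
x_raw = 3.2535 - 0.01*33.042 = 2.9231
y_raw = 3.1628 - 0.01*53.6048 = 2.6268
Step 3: Project onto [0, 5].
x_proj = clip(2.9231) = 2.9231
y_proj = clip(2.6268) = 2.6268
Step 4: Evaluate f.
f(2.9231, 2.6268) = 96.8068


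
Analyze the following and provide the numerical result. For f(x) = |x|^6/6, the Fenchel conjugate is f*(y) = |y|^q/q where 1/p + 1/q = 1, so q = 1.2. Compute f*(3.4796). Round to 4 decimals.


The conjugate exponent q satisfies 1/p + 1/q = 1.
p = 6, so q = 6/(6 - 1) = 1.2
|y|^q = 3.4796^1.2 = 4.4651
f*(3.4796) = 4.4651 / 1.2 = 3.721


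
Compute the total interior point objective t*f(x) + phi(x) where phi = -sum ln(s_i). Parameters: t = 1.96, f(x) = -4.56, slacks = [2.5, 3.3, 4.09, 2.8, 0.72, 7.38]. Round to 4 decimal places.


Step 1: Compute log-barrier.
ln values: [0.9163, 1.1939, 1.4085, 1.0296, -0.3285, 1.9988]
phi = -(0.9163 + 1.1939 + 1.4085 + 1.0296 - 0.3285 + 1.9988) = -6.2186
Step 2: Compute augmented objective.
t*f(x) = 1.96*-4.56 = -8.9376
Total = -8.9376 - 6.2186 = -15.1562


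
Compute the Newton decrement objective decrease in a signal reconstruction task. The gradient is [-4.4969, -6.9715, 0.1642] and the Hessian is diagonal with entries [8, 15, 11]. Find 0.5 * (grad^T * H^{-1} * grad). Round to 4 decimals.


Step 1: H is diagonal, so H^(-1) * g = [-0.5621, -0.4648, 0.0149].
Step 2: g^T H^(-1) g = sum_i g_i^2 / H_ii
  = (-4.4969)^2/8 + (-6.9715)^2/15 + (0.1642)^2/11
  = 2.5278 + 3.2401 + 0.0025 = 5.7703
Step 3: Objective decrease = 0.5 * g^T H^(-1) g = 2.8852


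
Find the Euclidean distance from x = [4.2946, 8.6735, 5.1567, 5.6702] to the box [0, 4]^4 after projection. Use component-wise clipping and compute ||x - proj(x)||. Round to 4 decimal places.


Project each component onto [0, 4].
clip(4.2946) = 4.0, clip(8.6735) = 4.0, clip(5.1567) = 4.0, clip(5.6702) = 4.0
Projection = [4.0, 4.0, 4.0, 4.0]
Squared diffs: [0.0868, 21.8416, 1.338, 2.7896]
Distance = sqrt(26.056) = 5.1045


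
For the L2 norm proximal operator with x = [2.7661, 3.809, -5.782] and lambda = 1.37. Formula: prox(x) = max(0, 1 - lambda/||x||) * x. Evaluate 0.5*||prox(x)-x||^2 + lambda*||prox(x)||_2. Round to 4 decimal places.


Step 1: Compute ||x||.
||x|| = 7.456
Step 2: Compute scaling factor.
scale = max(0, 1 - 1.37/7.456) = 0.8163
Step 3: prox(x) = [2.2578, 3.1091, -4.7196]
||prox(x)|| = 6.086
Step 4: Proximal objective.
0.5*||prox-x||^2 = 0.9385
lambda*||prox|| = 8.3378
Total = 9.2762


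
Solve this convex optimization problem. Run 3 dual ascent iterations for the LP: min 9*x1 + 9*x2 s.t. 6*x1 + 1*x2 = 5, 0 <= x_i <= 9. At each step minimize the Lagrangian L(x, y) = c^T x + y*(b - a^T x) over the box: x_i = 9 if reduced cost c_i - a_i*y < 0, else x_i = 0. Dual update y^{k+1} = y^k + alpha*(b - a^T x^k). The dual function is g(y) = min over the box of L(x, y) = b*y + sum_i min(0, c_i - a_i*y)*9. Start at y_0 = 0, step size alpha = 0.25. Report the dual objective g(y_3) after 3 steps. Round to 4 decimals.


Dual ascent for LP: min 9*x1 + 9*x2, 6*x1 + 1*x2 = 5, 0 <= x_i <= 9
Step 1: y^k = 0.0, reduced costs: (9.0, 9.0)
  x^k = (0.0, 0.0), subgradient = b - a^T x = 5.0
  y^{k+1} = 0.0 + 0.25*5.0 = 1.25
Step 2: y^k = 1.25, reduced costs: (1.5, 7.75)
  x^k = (0.0, 0.0), subgradient = b - a^T x = 5.0
  y^{k+1} = 1.25 + 0.25*5.0 = 2.5
Step 3: y^k = 2.5, reduced costs: (-6.0, 6.5)
  x^k = (9.0, 0.0), subgradient = b - a^T x = -49.0
  y^{k+1} = 2.5 + 0.25*-49.0 = -9.75
Dual objective at y_3 = -9.75: reduced costs (67.5, 18.75), box minimizer x = (0.0, 0.0)
g(y_3) = b*y + (c1 - a1*y)*x1 + (c2 - a2*y)*x2 = 5*(-9.75) + 67.5*0.0 + 18.75*0.0 = -48.75 + 0.0 + 0.0 = -48.75


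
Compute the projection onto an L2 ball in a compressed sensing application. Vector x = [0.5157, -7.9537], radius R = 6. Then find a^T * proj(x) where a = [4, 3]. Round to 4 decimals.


Step 1: Compute ||x|| (intermediates to 6 decimals).
||x|| = sqrt(0.5157^2 + (-7.9537)^2) = 7.970401
Step 2: Project.
Since ||x|| > R, scale = R/||x|| = 6/7.970401 = 0.752785, proj(x) = scale * x
proj(x) = [0.388211, -5.987426]
Step 3: Dot product.
a^T * proj(x) = 4*0.388211 + 3*(-5.987426) = -16.4094


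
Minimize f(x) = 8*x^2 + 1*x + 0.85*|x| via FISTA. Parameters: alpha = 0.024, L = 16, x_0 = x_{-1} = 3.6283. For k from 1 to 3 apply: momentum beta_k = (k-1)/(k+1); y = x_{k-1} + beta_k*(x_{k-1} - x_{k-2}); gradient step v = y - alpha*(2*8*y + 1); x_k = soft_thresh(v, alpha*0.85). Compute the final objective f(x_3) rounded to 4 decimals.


FISTA on f(x) = 8*x^2 + 1*x + 0.85*|x|
L = 16, alpha = 0.024
Iteration 1: beta = 0.0, y = 3.6283 + 0.0*(3.6283 - 3.6283) = 3.6283
  grad(y) = 59.0528, v = y - alpha*grad = 2.211
  prox(v) = soft_thresh(2.211, 0.0204) = 2.1906
Iteration 2: beta = 0.3333, y = 2.1906 + 0.3333*(2.1906 - 3.6283) = 1.7114
  grad(y) = 28.3826, v = y - alpha*grad = 1.0302
  prox(v) = soft_thresh(1.0302, 0.0204) = 1.0098
Iteration 3: beta = 0.5, y = 1.0098 + 0.5*(1.0098 - 2.1906) = 0.4194
  grad(y) = 7.7108, v = y - alpha*grad = 0.2344
  prox(v) = soft_thresh(0.2344, 0.0204) = 0.214
f(x_3) = 8*0.214^2 + 1*0.214 + 0.85*|0.214| = 0.7621


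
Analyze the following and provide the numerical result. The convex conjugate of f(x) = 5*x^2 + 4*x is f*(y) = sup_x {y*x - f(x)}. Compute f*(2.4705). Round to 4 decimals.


f*(y) = sup_x {y*x - a*x^2 - b*x} = sup_x {(y-b)*x - a*x^2}
FOC: (y - b) - 2a*x = 0 => x* = (y - b)/(2a)
x* = (2.4705 - 4)/(2*5) = -0.153
f*(2.4705) = (y-b)^2/(4a) = (2.4705 - 4)^2/(4*5)
= 2.3394/20 = 0.117


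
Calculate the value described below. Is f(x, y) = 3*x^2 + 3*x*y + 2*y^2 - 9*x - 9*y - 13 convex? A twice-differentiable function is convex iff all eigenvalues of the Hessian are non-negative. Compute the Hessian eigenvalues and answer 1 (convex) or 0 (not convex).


The Hessian of f(x,y) = 3*x^2 + 3*x*y + 2*y^2 - 9*x - 9*y - 13 is:
H = [[6, 3], [3, 4]]
Trace = 6 + 4 = 10
Determinant = 6*4 - (3)^2 = 15
Discriminant = (10)^2 - 4*15 = 40.0
Eigenvalues: lambda_1 = 1.8377, lambda_2 = 8.1623
The function is convex.

1


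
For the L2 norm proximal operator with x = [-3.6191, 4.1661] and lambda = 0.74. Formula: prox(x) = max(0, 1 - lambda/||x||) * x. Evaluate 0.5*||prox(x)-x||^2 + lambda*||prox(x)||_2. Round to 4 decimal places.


Step 1: Compute ||x||.
||x|| = 5.5185
Step 2: Compute scaling factor.
scale = max(0, 1 - 0.74/5.5185) = 0.8659
Step 3: prox(x) = [-3.1338, 3.6075]
||prox(x)|| = 4.7785
Step 4: Proximal objective.
0.5*||prox-x||^2 = 0.2738
lambda*||prox|| = 3.5361
Total = 3.8099


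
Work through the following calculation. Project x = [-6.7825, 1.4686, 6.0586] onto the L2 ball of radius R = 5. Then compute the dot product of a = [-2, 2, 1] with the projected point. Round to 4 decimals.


Step 1: Compute ||x|| (intermediates to 6 decimals).
||x|| = sqrt((-6.7825)^2 + 1.4686^2 + 6.0586^2) = 9.21226
Step 2: Project.
Since ||x|| > R, scale = R/||x|| = 5/9.21226 = 0.542755, proj(x) = scale * x
proj(x) = [-3.681236, 0.79709, 3.288335]
Step 3: Dot product.
a^T * proj(x) = -2*(-3.681236) + 2*0.79709 + 1*3.288335 = 12.245


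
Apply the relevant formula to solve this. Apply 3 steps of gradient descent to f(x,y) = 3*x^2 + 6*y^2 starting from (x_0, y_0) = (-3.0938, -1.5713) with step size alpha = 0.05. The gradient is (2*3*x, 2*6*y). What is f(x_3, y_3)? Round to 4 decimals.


Gradient descent on f(x,y) = 3*x^2 + 6*y^2.
Starting point: (-3.0938, -1.5713), alpha = 0.05
Step 1: grad_x = 2*3*-3.0938 = -18.5628, grad_y = 2*6*-1.5713 = -18.8556
  x_1 = -3.0938 - 0.05*-18.5628 = -2.1657
  y_1 = -1.5713 - 0.05*-18.8556 = -0.6285
Step 2: grad_x = 2*3*-2.1657 = -12.994, grad_y = 2*6*-0.6285 = -7.5422
  x_2 = -2.1657 - 0.05*-12.994 = -1.516
  y_2 = -0.6285 - 0.05*-7.5422 = -0.2514
Step 3: grad_x = 2*3*-1.516 = -9.0958, grad_y = 2*6*-0.2514 = -3.0169
  x_3 = -1.516 - 0.05*-9.0958 = -1.0612
  y_3 = -0.2514 - 0.05*-3.0169 = -0.1006
f(-1.0612, -0.1006) = 3*(-1.0612)^2 + 6*(-0.1006)^2 = 3.4389


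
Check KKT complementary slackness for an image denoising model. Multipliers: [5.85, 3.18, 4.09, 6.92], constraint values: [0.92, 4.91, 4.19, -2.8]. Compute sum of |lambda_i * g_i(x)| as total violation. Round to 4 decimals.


KKT complementary slackness check:
lambda_1 * g_1 = 5.85 * 0.92 = 5.382
lambda_2 * g_2 = 3.18 * 4.91 = 15.6138
lambda_3 * g_3 = 4.09 * 4.19 = 17.1371
lambda_4 * g_4 = 6.92 * -2.8 = -19.376
Total violation = 5.382 + 15.6138 + 17.1371 + 19.376 = 57.5089


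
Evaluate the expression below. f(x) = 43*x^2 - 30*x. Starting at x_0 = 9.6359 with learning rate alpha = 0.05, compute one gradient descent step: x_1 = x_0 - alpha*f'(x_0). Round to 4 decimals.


We compute the gradient at x_0 and apply the update.
f'(x) = 86*x - 30
f'(9.6359) = 86*9.6359 - 30 = 798.6874
x_1 = 9.6359 - 0.05*798.6874 = -30.2985


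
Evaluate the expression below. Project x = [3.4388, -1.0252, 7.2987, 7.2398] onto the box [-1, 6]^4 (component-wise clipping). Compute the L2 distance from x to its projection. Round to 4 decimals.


Project each component onto [-1, 6].
clip(3.4388) = 3.4388, clip(-1.0252) = -1.0, clip(7.2987) = 6.0, clip(7.2398) = 6.0
Projection = [3.4388, -1.0, 6.0, 6.0]
Squared diffs: [0.0, 0.0006, 1.6866, 1.5371]
Distance = sqrt(3.2243) = 1.7957


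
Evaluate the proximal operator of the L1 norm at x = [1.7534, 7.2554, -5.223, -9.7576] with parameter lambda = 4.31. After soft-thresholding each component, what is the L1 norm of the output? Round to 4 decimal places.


Soft-thresholding with lambda = 4.31:
prox(1.7534) = sign(1.7534)*max(|1.7534| - 4.31, 0) = 0.0
prox(7.2554) = sign(7.2554)*max(|7.2554| - 4.31, 0) = 2.9454
prox(-5.223) = sign(-5.223)*max(|-5.223| - 4.31, 0) = -0.913
prox(-9.7576) = sign(-9.7576)*max(|-9.7576| - 4.31, 0) = -5.4476
prox(x) = [0.0, 2.9454, -0.913, -5.4476]
||prox(x)||_1 = 0.0 + 2.9454 + 0.913 + 5.4476 = 9.306


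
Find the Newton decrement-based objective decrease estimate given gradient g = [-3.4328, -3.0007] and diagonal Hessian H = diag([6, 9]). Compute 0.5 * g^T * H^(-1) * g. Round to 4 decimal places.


Step 1: H is diagonal, so H^(-1) * g = [-0.5721, -0.3334].
Step 2: g^T H^(-1) g = sum_i g_i^2 / H_ii
  = (-3.4328)^2/6 + (-3.0007)^2/9
  = 1.964 + 1.0005 = 2.9645
Step 3: Objective decrease = 0.5 * g^T H^(-1) g = 1.4822


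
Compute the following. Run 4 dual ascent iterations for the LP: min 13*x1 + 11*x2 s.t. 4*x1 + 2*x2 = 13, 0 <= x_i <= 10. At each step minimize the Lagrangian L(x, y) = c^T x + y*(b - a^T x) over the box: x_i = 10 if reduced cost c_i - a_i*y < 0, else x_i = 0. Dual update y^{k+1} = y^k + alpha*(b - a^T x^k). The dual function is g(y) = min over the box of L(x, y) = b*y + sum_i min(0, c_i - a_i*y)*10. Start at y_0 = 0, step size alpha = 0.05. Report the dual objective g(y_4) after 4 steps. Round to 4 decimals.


Dual ascent for LP: min 13*x1 + 11*x2, 4*x1 + 2*x2 = 13, 0 <= x_i <= 10
Step 1: y^k = 0.0, reduced costs: (13.0, 11.0)
  x^k = (0.0, 0.0), subgradient = b - a^T x = 13.0
  y^{k+1} = 0.0 + 0.05*13.0 = 0.65
Step 2: y^k = 0.65, reduced costs: (10.4, 9.7)
  x^k = (0.0, 0.0), subgradient = b - a^T x = 13.0
  y^{k+1} = 0.65 + 0.05*13.0 = 1.3
Step 3: y^k = 1.3, reduced costs: (7.8, 8.4)
  x^k = (0.0, 0.0), subgradient = b - a^T x = 13.0
  y^{k+1} = 1.3 + 0.05*13.0 = 1.95
Step 4: y^k = 1.95, reduced costs: (5.2, 7.1)
  x^k = (0.0, 0.0), subgradient = b - a^T x = 13.0
  y^{k+1} = 1.95 + 0.05*13.0 = 2.6
Dual objective at y_4 = 2.6: reduced costs (2.6, 5.8), box minimizer x = (0.0, 0.0)
g(y_4) = b*y + (c1 - a1*y)*x1 + (c2 - a2*y)*x2 = 13*2.6 + 2.6*0.0 + 5.8*0.0 = 33.8 + 0.0 + 0.0 = 33.8


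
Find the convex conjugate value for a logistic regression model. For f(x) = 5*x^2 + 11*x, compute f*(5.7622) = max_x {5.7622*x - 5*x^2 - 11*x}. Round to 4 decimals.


f*(y) = sup_x {y*x - a*x^2 - b*x} = sup_x {(y-b)*x - a*x^2}
FOC: (y - b) - 2a*x = 0 => x* = (y - b)/(2a)
x* = (5.7622 - 11)/(2*5) = -0.5238
f*(5.7622) = (y-b)^2/(4a) = (5.7622 - 11)^2/(4*5)
= 27.4345/20 = 1.3717


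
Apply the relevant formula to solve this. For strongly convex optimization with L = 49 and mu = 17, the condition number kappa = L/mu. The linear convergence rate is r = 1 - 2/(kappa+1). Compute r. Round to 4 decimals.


Step 1: Compute the condition number.
kappa = L/mu = 49/17 = 2.8824
Step 2: Compute the convergence rate.
r = 1 - 2/(kappa + 1) = 1 - 2*mu/(L + mu) = (L - mu)/(L + mu) = 32/66 = 0.4848


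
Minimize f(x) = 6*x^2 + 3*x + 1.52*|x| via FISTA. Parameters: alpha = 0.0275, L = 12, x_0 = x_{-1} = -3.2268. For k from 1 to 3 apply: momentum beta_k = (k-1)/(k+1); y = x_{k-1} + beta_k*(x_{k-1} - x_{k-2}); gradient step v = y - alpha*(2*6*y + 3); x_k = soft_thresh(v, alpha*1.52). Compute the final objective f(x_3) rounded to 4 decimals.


FISTA on f(x) = 6*x^2 + 3*x + 1.52*|x|
L = 12, alpha = 0.0275
Iteration 1: beta = 0.0, y = -3.2268 + 0.0*(-3.2268 + 3.2268) = -3.2268
  grad(y) = -35.7216, v = y - alpha*grad = -2.2445
  prox(v) = soft_thresh(-2.2445, 0.0418) = -2.2027
Iteration 2: beta = 0.3333, y = -2.2027 + 0.3333*(-2.2027 + 3.2268) = -1.8613
  grad(y) = -19.3353, v = y - alpha*grad = -1.3296
  prox(v) = soft_thresh(-1.3296, 0.0418) = -1.2878
Iteration 3: beta = 0.5, y = -1.2878 + 0.5*(-1.2878 + 2.2027) = -0.8303
  grad(y) = -6.9636, v = y - alpha*grad = -0.6388
  prox(v) = soft_thresh(-0.6388, 0.0418) = -0.597
f(x_3) = 6*(-0.597)^2 + 3*(-0.597) + 1.52*|-0.597| = 1.2549


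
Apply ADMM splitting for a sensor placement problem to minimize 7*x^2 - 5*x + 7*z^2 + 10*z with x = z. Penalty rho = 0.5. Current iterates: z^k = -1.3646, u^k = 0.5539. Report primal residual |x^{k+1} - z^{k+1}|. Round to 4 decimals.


ADMM iteration with rho = 0.5, z^k = -1.3646, u^k = 0.5539
Step 1: x-update.
Minimize 7*x^2 - 5*x + (0.5/2)*(x + 1.3646 + 0.5539)^2
FOC: (2*7 + 0.5)*x = 5 + 0.5*(-1.3646 - 0.5539)
x^{k+1} = 0.2787
Step 2: z-update.
Minimize 7*z^2 + 10*z + (0.5/2)*(0.2787 - z + 0.5539)^2
FOC: (2*7 + 0.5)*z = -10 + 0.5*(0.2787 + 0.5539)
z^{k+1} = -0.6609
Step 3: u-update.
u^{k+1} = 0.5539 + 0.2787 + 0.6609 = 1.4935
Step 4: Primal residual = |0.2787 + 0.6609| = 0.9396


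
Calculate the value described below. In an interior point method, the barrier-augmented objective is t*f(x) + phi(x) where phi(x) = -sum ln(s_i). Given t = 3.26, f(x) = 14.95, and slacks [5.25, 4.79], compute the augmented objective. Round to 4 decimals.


Step 1: Compute log-barrier.
ln values: [1.6582, 1.5665]
phi = -(1.6582 + 1.5665) = -3.2248
Step 2: Compute augmented objective.
t*f(x) = 3.26*14.95 = 48.737
Total = 48.737 - 3.2248 = 45.5122


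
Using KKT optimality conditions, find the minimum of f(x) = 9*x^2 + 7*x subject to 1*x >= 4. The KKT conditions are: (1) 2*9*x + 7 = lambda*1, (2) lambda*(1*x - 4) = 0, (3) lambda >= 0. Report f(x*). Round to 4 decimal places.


Step 1: Try lambda = 0 (constraint inactive).
x_unc = -7/(2*9) = -0.3889
Check: 1*-0.3889 = -0.3889 < 4 -- violated!
Step 2: Constraint must be active: 1*x = 4
x* = 4/1 = 4.0
lambda = (2*9*4.0 + 7)/1 = 79.0
Step 3: Compute optimal value.
f(x*) = 9*4.0^2 + 7*4.0 = 172.0


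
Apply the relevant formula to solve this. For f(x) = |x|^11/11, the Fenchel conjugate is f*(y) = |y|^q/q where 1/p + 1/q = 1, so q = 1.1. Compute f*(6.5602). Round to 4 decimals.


The conjugate exponent q satisfies 1/p + 1/q = 1.
p = 11, so q = 11/(11 - 1) = 1.1
|y|^q = 6.5602^1.1 = 7.9179
f*(6.5602) = 7.9179 / 1.1 = 7.1981


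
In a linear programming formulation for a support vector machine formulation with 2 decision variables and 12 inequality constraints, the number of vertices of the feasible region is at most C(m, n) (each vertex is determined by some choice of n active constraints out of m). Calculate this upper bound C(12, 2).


Each vertex corresponds to some choice of n active constraints out of m, so the number of vertices is at most C(m, n) = m! / (n!(m-n)!).
m = 12, n = 2
Numerator: 12 * 11
Denominator: 2! = 2
C(12, 2) = 66


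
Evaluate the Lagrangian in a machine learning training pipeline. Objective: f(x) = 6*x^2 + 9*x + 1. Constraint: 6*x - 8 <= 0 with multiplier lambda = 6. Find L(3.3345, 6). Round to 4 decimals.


Step 1: Evaluate f(x).
f(3.3345) = 6*3.3345^2 + 9*3.3345 + 1 = 97.7238
Step 2: Evaluate g(x).
g(3.3345) = 6*3.3345 - 8 = 12.007
Step 3: Compute Lagrangian.
L = 97.7238 + 6*12.007 = 169.7658


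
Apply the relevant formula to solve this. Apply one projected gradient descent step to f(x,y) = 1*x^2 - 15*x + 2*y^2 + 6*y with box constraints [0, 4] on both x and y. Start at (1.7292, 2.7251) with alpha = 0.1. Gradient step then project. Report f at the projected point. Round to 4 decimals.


Step 1: Compute gradient at (1.7292, 2.7251).
grad_x = 2*1*1.7292 - 15 = -11.5416
grad_y = 2*2*2.7251 + 6 = 16.9004
Step 2: Gradient step.
x_raw = 1.7292 - 0.1*-11.5416 = 2.8834
y_raw = 2.7251 - 0.1*16.9004 = 1.0351
Step 3: Project onto [0, 4].
x_proj = clip(2.8834) = 2.8834
y_proj = clip(1.0351) = 1.0351
Step 4: Evaluate f.
f(2.8834, 1.0351) = -26.5836


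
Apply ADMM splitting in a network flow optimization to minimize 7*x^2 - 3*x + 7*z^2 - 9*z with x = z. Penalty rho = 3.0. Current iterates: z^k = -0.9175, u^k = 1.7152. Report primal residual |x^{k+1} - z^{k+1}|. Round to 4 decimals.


ADMM iteration with rho = 3.0, z^k = -0.9175, u^k = 1.7152
Step 1: x-update.
Minimize 7*x^2 - 3*x + (3.0/2)*(x + 0.9175 + 1.7152)^2
FOC: (2*7 + 3.0)*x = 3 + 3.0*(-0.9175 - 1.7152)
x^{k+1} = -0.2881
Step 2: z-update.
Minimize 7*z^2 - 9*z + (3.0/2)*(-0.2881 - z + 1.7152)^2
FOC: (2*7 + 3.0)*z = 9 + 3.0*(-0.2881 + 1.7152)
z^{k+1} = 0.7812
Step 3: u-update.
u^{k+1} = 1.7152 - 0.2881 - 0.7812 = 0.6458
Step 4: Primal residual = |-0.2881 - 0.7812| = 1.0694


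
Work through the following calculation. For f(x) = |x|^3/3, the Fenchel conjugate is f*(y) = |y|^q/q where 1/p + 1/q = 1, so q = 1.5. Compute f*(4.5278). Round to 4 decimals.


The conjugate exponent q satisfies 1/p + 1/q = 1.
p = 3, so q = 3/(3 - 1) = 1.5
|y|^q = 4.5278^1.5 = 9.6345
f*(4.5278) = 9.6345 / 1.5 = 6.423


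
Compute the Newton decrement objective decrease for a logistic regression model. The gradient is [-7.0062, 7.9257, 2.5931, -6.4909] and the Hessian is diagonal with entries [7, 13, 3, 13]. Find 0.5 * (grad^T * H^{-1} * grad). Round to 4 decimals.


Step 1: H is diagonal, so H^(-1) * g = [-1.0009, 0.6097, 0.8644, -0.4993].
Step 2: g^T H^(-1) g = sum_i g_i^2 / H_ii
  = (-7.0062)^2/7 + (7.9257)^2/13 + (2.5931)^2/3 + (-6.4909)^2/13
  = 7.0124 + 4.8321 + 2.2414 + 3.2409 = 17.3268
Step 3: Objective decrease = 0.5 * g^T H^(-1) g = 8.6634


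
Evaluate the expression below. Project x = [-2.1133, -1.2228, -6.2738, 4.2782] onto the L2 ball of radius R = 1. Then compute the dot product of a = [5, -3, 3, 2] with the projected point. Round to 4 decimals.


Step 1: Compute ||x|| (intermediates to 6 decimals).
||x|| = sqrt((-2.1133)^2 + (-1.2228)^2 + (-6.2738)^2 + 4.2782^2) = 7.976518
Step 2: Project.
Since ||x|| > R, scale = R/||x|| = 1/7.976518 = 0.125368, proj(x) = scale * x
proj(x) = [-0.26494, -0.1533, -0.786534, 0.536349]
Step 3: Dot product.
a^T * proj(x) = 5*(-0.26494) - 3*(-0.1533) + 3*(-0.786534) + 2*0.536349 = -2.1517


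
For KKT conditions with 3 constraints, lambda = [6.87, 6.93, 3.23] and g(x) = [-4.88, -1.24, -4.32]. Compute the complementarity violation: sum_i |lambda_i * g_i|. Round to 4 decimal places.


KKT complementary slackness check:
lambda_1 * g_1 = 6.87 * -4.88 = -33.5256
lambda_2 * g_2 = 6.93 * -1.24 = -8.5932
lambda_3 * g_3 = 3.23 * -4.32 = -13.9536
Total violation = 33.5256 + 8.5932 + 13.9536 = 56.0724


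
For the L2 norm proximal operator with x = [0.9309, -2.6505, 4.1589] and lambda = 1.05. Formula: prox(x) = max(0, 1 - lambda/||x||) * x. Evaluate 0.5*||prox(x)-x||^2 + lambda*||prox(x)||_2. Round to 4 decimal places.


Step 1: Compute ||x||.
||x|| = 5.0188
Step 2: Compute scaling factor.
scale = max(0, 1 - 1.05/5.0188) = 0.7908
Step 3: prox(x) = [0.7361, -2.096, 3.2888]
||prox(x)|| = 3.9688
Step 4: Proximal objective.
0.5*||prox-x||^2 = 0.5513
lambda*||prox|| = 4.1672
Total = 4.7185


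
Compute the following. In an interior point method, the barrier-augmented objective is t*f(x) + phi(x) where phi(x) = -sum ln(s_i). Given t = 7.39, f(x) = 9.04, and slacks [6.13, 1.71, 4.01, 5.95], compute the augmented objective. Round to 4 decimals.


Step 1: Compute log-barrier.
ln values: [1.8132, 0.5365, 1.3888, 1.7834]
phi = -(1.8132 + 0.5365 + 1.3888 + 1.7834) = -5.5219
Step 2: Compute augmented objective.
t*f(x) = 7.39*9.04 = 66.8056
Total = 66.8056 - 5.5219 = 61.2837


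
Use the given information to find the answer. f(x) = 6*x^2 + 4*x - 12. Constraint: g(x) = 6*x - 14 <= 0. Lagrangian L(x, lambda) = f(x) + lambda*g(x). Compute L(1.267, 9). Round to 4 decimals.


Step 1: Evaluate f(x).
f(1.267) = 6*1.267^2 + 4*1.267 - 12 = 2.6997
Step 2: Evaluate g(x).
g(1.267) = 6*1.267 - 14 = -6.398
Step 3: Compute Lagrangian.
L = 2.6997 + 9*-6.398 = -54.8823


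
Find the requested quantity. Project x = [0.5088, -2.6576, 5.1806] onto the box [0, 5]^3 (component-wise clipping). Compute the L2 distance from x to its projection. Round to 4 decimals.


Project each component onto [0, 5].
clip(0.5088) = 0.5088, clip(-2.6576) = 0.0, clip(5.1806) = 5.0
Projection = [0.5088, 0.0, 5.0]
Squared diffs: [0.0, 7.0628, 0.0326]
Distance = sqrt(7.0954) = 2.6637


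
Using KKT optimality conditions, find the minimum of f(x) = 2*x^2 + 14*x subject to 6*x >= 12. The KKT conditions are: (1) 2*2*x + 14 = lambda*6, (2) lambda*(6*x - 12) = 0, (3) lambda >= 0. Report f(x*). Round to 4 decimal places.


Step 1: Try lambda = 0 (constraint inactive).
x_unc = -14/(2*2) = -3.5
Check: 6*-3.5 = -21.0 < 12 -- violated!
Step 2: Constraint must be active: 6*x = 12
x* = 12/6 = 2.0
lambda = (2*2*2.0 + 14)/6 = 3.6667
Step 3: Compute optimal value.
f(x*) = 2*2.0^2 + 14*2.0 = 36.0


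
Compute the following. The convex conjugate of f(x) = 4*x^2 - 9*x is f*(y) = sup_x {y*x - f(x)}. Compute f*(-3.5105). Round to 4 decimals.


f*(y) = sup_x {y*x - a*x^2 - b*x} = sup_x {(y-b)*x - a*x^2}
FOC: (y - b) - 2a*x = 0 => x* = (y - b)/(2a)
x* = (-3.5105 + 9)/(2*4) = 0.6862
f*(-3.5105) = (y-b)^2/(4a) = (-3.5105 + 9)^2/(4*4)
= 30.1346/16 = 1.8834


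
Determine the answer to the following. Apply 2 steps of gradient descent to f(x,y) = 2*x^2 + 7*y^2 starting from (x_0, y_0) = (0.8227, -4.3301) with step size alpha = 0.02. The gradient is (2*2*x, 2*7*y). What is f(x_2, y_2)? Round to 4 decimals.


Gradient descent on f(x,y) = 2*x^2 + 7*y^2.
Starting point: (0.8227, -4.3301), alpha = 0.02
Step 1: grad_x = 2*2*0.8227 = 3.2908, grad_y = 2*7*-4.3301 = -60.6214
  x_1 = 0.8227 - 0.02*3.2908 = 0.7569
  y_1 = -4.3301 - 0.02*-60.6214 = -3.1177
Step 2: grad_x = 2*2*0.7569 = 3.0275, grad_y = 2*7*-3.1177 = -43.6474
  x_2 = 0.7569 - 0.02*3.0275 = 0.6963
  y_2 = -3.1177 - 0.02*-43.6474 = -2.2447
f(0.6963, -2.2447) = 2*0.6963^2 + 7*(-2.2447)^2 = 36.2413


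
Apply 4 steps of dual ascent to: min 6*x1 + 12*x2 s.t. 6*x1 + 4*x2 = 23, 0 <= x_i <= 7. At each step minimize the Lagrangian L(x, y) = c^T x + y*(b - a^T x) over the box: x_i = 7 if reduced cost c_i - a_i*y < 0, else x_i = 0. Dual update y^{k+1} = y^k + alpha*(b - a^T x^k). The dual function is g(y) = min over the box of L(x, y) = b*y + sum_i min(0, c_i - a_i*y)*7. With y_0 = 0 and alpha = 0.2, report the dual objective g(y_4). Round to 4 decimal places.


Dual ascent for LP: min 6*x1 + 12*x2, 6*x1 + 4*x2 = 23, 0 <= x_i <= 7
Step 1: y^k = 0.0, reduced costs: (6.0, 12.0)
  x^k = (0.0, 0.0), subgradient = b - a^T x = 23.0
  y^{k+1} = 0.0 + 0.2*23.0 = 4.6
Step 2: y^k = 4.6, reduced costs: (-21.6, -6.4)
  x^k = (7.0, 7.0), subgradient = b - a^T x = -47.0
  y^{k+1} = 4.6 + 0.2*-47.0 = -4.8
Step 3: y^k = -4.8, reduced costs: (34.8, 31.2)
  x^k = (0.0, 0.0), subgradient = b - a^T x = 23.0
  y^{k+1} = -4.8 + 0.2*23.0 = -0.2
Step 4: y^k = -0.2, reduced costs: (7.2, 12.8)
  x^k = (0.0, 0.0), subgradient = b - a^T x = 23.0
  y^{k+1} = -0.2 + 0.2*23.0 = 4.4
Dual objective at y_4 = 4.4: reduced costs (-20.4, -5.6), box minimizer x = (7.0, 7.0)
g(y_4) = b*y + (c1 - a1*y)*x1 + (c2 - a2*y)*x2 = 23*4.4 + (-20.4)*7.0 + (-5.6)*7.0 = 101.2 - 142.8 - 39.2 = -80.8


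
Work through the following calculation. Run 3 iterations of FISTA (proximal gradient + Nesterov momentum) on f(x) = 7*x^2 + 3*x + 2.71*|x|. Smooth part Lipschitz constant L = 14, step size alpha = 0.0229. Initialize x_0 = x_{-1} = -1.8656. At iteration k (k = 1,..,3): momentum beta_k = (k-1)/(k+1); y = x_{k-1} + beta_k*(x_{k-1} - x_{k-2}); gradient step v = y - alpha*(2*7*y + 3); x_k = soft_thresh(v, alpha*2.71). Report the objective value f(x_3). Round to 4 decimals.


FISTA on f(x) = 7*x^2 + 3*x + 2.71*|x|
L = 14, alpha = 0.0229
Iteration 1: beta = 0.0, y = -1.8656 + 0.0*(-1.8656 + 1.8656) = -1.8656
  grad(y) = -23.1184, v = y - alpha*grad = -1.3362
  prox(v) = soft_thresh(-1.3362, 0.0621) = -1.2741
Iteration 2: beta = 0.3333, y = -1.2741 + 0.3333*(-1.2741 + 1.8656) = -1.077
  grad(y) = -12.0776, v = y - alpha*grad = -0.8004
  prox(v) = soft_thresh(-0.8004, 0.0621) = -0.7383
Iteration 3: beta = 0.5, y = -0.7383 + 0.5*(-0.7383 + 1.2741) = -0.4704
  grad(y) = -3.5862, v = y - alpha*grad = -0.3883
  prox(v) = soft_thresh(-0.3883, 0.0621) = -0.3263
f(x_3) = 7*(-0.3263)^2 + 3*(-0.3263) + 2.71*|-0.3263| = 0.6505


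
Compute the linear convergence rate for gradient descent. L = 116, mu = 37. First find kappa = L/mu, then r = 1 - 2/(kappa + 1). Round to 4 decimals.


Step 1: Compute the condition number.
kappa = L/mu = 116/37 = 3.1351
Step 2: Compute the convergence rate.
r = 1 - 2/(kappa + 1) = 1 - 2*mu/(L + mu) = (L - mu)/(L + mu) = 79/153 = 0.5163


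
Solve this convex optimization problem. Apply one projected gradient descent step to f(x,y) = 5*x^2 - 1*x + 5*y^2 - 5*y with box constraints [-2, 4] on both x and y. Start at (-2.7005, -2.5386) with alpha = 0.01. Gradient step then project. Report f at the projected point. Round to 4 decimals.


Step 1: Compute gradient at (-2.7005, -2.5386).
grad_x = 2*5*-2.7005 - 1 = -28.005
grad_y = 2*5*-2.5386 - 5 = -30.386
Step 2: Gradient step.
x_raw = -2.7005 - 0.01*-28.005 = -2.4205
y_raw = -2.5386 - 0.01*-30.386 = -2.2347
Step 3: Project onto [-2, 4].
x_proj = clip(-2.4205) = -2.0
y_proj = clip(-2.2347) = -2.0
Step 4: Evaluate f.
f(-2.0, -2.0) = 52.0


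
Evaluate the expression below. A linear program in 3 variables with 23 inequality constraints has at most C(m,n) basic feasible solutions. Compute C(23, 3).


Each vertex corresponds to some choice of n active constraints out of m, so the number of vertices is at most C(m, n) = m! / (n!(m-n)!).
m = 23, n = 3
Numerator: 23 * 22 * 21
Denominator: 3! = 6
C(23, 3) = 1771


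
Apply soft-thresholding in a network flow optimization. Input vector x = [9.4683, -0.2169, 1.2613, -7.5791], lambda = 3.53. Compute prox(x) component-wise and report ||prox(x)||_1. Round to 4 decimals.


Soft-thresholding with lambda = 3.53:
prox(9.4683) = sign(9.4683)*max(|9.4683| - 3.53, 0) = 5.9383
prox(-0.2169) = sign(-0.2169)*max(|-0.2169| - 3.53, 0) = 0.0
prox(1.2613) = sign(1.2613)*max(|1.2613| - 3.53, 0) = 0.0
prox(-7.5791) = sign(-7.5791)*max(|-7.5791| - 3.53, 0) = -4.0491
prox(x) = [5.9383, 0.0, 0.0, -4.0491]
||prox(x)||_1 = 5.9383 + 0.0 + 0.0 + 4.0491 = 9.9874


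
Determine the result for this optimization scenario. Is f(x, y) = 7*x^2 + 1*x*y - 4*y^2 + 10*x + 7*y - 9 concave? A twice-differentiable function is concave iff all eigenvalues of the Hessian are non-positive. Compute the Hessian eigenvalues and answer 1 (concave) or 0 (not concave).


The Hessian of f(x,y) = 7*x^2 + 1*x*y - 4*y^2 + 10*x + 7*y - 9 is:
H = [[14, 1], [1, -8]]
Trace = 14 - 8 = 6
Determinant = 14*-8 - (1)^2 = -113
Discriminant = (6)^2 - 4*-113 = 488.0
Eigenvalues: lambda_1 = -8.0454, lambda_2 = 14.0454
The function is not concave.

0


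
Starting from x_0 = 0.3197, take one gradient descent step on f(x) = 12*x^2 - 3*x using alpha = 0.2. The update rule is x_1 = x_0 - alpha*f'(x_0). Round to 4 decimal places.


We compute the gradient at x_0 and apply the update.
f'(x) = 24*x - 3
f'(0.3197) = 24*0.3197 - 3 = 4.6728
x_1 = 0.3197 - 0.2*4.6728 = -0.6149


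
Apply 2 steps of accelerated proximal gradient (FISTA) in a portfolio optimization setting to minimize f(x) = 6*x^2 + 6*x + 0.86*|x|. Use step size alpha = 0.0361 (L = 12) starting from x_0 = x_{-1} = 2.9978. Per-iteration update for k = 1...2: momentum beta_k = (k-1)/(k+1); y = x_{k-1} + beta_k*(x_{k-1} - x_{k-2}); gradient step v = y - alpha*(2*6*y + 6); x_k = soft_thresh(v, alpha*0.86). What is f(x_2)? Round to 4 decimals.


FISTA on f(x) = 6*x^2 + 6*x + 0.86*|x|
L = 12, alpha = 0.0361
Iteration 1: beta = 0.0, y = 2.9978 + 0.0*(2.9978 - 2.9978) = 2.9978
  grad(y) = 41.9736, v = y - alpha*grad = 1.4826
  prox(v) = soft_thresh(1.4826, 0.031) = 1.4515
Iteration 2: beta = 0.3333, y = 1.4515 + 0.3333*(1.4515 - 2.9978) = 0.9361
  grad(y) = 17.2329, v = y - alpha*grad = 0.314
  prox(v) = soft_thresh(0.314, 0.031) = 0.2829
f(x_2) = 6*0.2829^2 + 6*0.2829 + 0.86*|0.2829| = 2.4211


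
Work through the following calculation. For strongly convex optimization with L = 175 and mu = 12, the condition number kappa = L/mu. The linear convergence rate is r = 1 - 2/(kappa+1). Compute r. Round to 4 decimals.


Step 1: Compute the condition number.
kappa = L/mu = 175/12 = 14.5833
Step 2: Compute the convergence rate.
r = 1 - 2/(kappa + 1) = 1 - 2*mu/(L + mu) = (L - mu)/(L + mu) = 163/187 = 0.8717


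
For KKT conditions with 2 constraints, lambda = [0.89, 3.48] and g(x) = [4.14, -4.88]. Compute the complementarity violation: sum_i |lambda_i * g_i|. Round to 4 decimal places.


KKT complementary slackness check:
lambda_1 * g_1 = 0.89 * 4.14 = 3.6846
lambda_2 * g_2 = 3.48 * -4.88 = -16.9824
Total violation = 3.6846 + 16.9824 = 20.667


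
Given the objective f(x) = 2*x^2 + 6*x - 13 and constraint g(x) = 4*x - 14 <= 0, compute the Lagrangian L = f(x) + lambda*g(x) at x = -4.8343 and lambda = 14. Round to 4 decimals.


Step 1: Evaluate f(x).
f(-4.8343) = 2*(-4.8343)^2 + 6*(-4.8343) - 13 = 4.7351
Step 2: Evaluate g(x).
g(-4.8343) = 4*-4.8343 - 14 = -33.3372
Step 3: Compute Lagrangian.
L = 4.7351 + 14*-33.3372 = -461.9857


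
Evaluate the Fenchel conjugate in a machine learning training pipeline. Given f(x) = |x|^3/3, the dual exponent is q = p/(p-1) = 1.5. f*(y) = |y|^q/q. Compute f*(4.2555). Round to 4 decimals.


The conjugate exponent q satisfies 1/p + 1/q = 1.
p = 3, so q = 3/(3 - 1) = 1.5
|y|^q = 4.2555^1.5 = 8.7786
f*(4.2555) = 8.7786 / 1.5 = 5.8524


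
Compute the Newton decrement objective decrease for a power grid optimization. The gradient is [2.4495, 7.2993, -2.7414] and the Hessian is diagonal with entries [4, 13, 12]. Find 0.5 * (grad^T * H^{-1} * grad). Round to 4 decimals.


Step 1: H is diagonal, so H^(-1) * g = [0.6124, 0.5615, -0.2285].
Step 2: g^T H^(-1) g = sum_i g_i^2 / H_ii
  = (2.4495)^2/4 + (7.2993)^2/13 + (-2.7414)^2/12
  = 1.5 + 4.0984 + 0.6263 = 6.2247
Step 3: Objective decrease = 0.5 * g^T H^(-1) g = 3.1124


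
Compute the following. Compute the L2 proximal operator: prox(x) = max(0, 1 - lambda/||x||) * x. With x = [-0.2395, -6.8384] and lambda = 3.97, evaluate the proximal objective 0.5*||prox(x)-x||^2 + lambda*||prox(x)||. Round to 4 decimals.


Step 1: Compute ||x||.
||x|| = 6.8426
Step 2: Compute scaling factor.
scale = max(0, 1 - 3.97/6.8426) = 0.4198
Step 3: prox(x) = [-0.1005, -2.8708]
||prox(x)|| = 2.8726
Step 4: Proximal objective.
0.5*||prox-x||^2 = 7.8805
lambda*||prox|| = 11.4042
Total = 19.2846


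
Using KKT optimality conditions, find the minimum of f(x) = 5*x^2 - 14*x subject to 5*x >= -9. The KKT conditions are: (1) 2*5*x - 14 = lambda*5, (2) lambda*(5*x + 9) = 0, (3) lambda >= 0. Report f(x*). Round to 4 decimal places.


Step 1: Try lambda = 0 (constraint inactive).
Stationarity: 2*5*x - 14 = 0
x* = 14/(2*5) = 1.4
Check constraint: 5*1.4 = 7.0 >= -9 -- satisfied.
Step 2: Compute optimal value.
f(x*) = 5*1.4^2 - 14*1.4 = -9.8


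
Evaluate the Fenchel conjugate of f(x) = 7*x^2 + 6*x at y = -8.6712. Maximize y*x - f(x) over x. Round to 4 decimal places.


f*(y) = sup_x {y*x - a*x^2 - b*x} = sup_x {(y-b)*x - a*x^2}
FOC: (y - b) - 2a*x = 0 => x* = (y - b)/(2a)
x* = (-8.6712 - 6)/(2*7) = -1.0479
f*(-8.6712) = (y-b)^2/(4a) = (-8.6712 - 6)^2/(4*7)
= 215.2441/28 = 7.6873


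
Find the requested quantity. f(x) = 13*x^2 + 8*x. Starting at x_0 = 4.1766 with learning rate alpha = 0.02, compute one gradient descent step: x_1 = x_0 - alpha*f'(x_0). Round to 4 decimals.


We compute the gradient at x_0 and apply the update.
f'(x) = 26*x + 8
f'(4.1766) = 26*4.1766 + 8 = 116.5916
x_1 = 4.1766 - 0.02*116.5916 = 1.8448


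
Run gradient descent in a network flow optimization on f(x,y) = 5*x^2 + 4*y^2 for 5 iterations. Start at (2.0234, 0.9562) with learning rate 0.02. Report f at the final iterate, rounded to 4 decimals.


Gradient descent on f(x,y) = 5*x^2 + 4*y^2.
Starting point: (2.0234, 0.9562), alpha = 0.02
Step 1: grad_x = 2*5*2.0234 = 20.234, grad_y = 2*4*0.9562 = 7.6496
  x_1 = 2.0234 - 0.02*20.234 = 1.6187
  y_1 = 0.9562 - 0.02*7.6496 = 0.8032
Step 2: grad_x = 2*5*1.6187 = 16.1872, grad_y = 2*4*0.8032 = 6.4257
  x_2 = 1.6187 - 0.02*16.1872 = 1.295
  y_2 = 0.8032 - 0.02*6.4257 = 0.6747
Step 3: grad_x = 2*5*1.295 = 12.9498, grad_y = 2*4*0.6747 = 5.3976
  x_3 = 1.295 - 0.02*12.9498 = 1.036
  y_3 = 0.6747 - 0.02*5.3976 = 0.5667
Step 4: grad_x = 2*5*1.036 = 10.3598, grad_y = 2*4*0.5667 = 4.5339
  x_4 = 1.036 - 0.02*10.3598 = 0.8288
  y_4 = 0.5667 - 0.02*4.5339 = 0.4761
Step 5: grad_x = 2*5*0.8288 = 8.2878, grad_y = 2*4*0.4761 = 3.8085
  x_5 = 0.8288 - 0.02*8.2878 = 0.663
  y_5 = 0.4761 - 0.02*3.8085 = 0.3999
f(0.663, 0.3999) = 5*0.663^2 + 4*0.3999^2 = 2.8377


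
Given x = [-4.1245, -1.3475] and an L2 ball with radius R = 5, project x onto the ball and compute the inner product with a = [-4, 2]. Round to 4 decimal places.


Step 1: Compute ||x|| (intermediates to 6 decimals).
||x|| = sqrt((-4.1245)^2 + (-1.3475)^2) = 4.339039
Step 2: Project.
Since ||x|| <= R, proj = x (no scaling needed).
proj(x) = [-4.1245, -1.3475]
Step 3: Dot product.
a^T * proj(x) = -4*(-4.1245) + 2*(-1.3475) = 13.803


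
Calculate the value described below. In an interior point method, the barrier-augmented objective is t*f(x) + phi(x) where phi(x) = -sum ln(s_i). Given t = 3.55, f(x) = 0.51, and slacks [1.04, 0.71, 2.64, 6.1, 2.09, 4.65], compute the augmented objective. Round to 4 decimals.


Step 1: Compute log-barrier.
ln values: [0.0392, -0.3425, 0.9708, 1.8083, 0.7372, 1.5369]
phi = -(0.0392 - 0.3425 + 0.9708 + 1.8083 + 0.7372 + 1.5369) = -4.7498
Step 2: Compute augmented objective.
t*f(x) = 3.55*0.51 = 1.8105
Total = 1.8105 - 4.7498 = -2.9393


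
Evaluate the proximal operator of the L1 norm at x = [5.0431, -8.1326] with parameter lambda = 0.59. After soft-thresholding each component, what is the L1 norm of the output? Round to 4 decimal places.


Soft-thresholding with lambda = 0.59:
prox(5.0431) = sign(5.0431)*max(|5.0431| - 0.59, 0) = 4.4531
prox(-8.1326) = sign(-8.1326)*max(|-8.1326| - 0.59, 0) = -7.5426
prox(x) = [4.4531, -7.5426]
||prox(x)||_1 = 4.4531 + 7.5426 = 11.9957


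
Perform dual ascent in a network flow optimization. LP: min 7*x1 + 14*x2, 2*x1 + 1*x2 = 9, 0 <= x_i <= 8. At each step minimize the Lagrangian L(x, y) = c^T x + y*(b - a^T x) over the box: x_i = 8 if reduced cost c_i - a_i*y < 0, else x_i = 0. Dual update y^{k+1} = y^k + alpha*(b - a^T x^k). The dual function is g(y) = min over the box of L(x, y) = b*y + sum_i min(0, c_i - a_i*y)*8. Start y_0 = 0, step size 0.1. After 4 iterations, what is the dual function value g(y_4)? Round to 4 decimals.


Dual ascent for LP: min 7*x1 + 14*x2, 2*x1 + 1*x2 = 9, 0 <= x_i <= 8
Step 1: y^k = 0.0, reduced costs: (7.0, 14.0)
  x^k = (0.0, 0.0), subgradient = b - a^T x = 9.0
  y^{k+1} = 0.0 + 0.1*9.0 = 0.9
Step 2: y^k = 0.9, reduced costs: (5.2, 13.1)
  x^k = (0.0, 0.0), subgradient = b - a^T x = 9.0
  y^{k+1} = 0.9 + 0.1*9.0 = 1.8
Step 3: y^k = 1.8, reduced costs: (3.4, 12.2)
  x^k = (0.0, 0.0), subgradient = b - a^T x = 9.0
  y^{k+1} = 1.8 + 0.1*9.0 = 2.7
Step 4: y^k = 2.7, reduced costs: (1.6, 11.3)
  x^k = (0.0, 0.0), subgradient = b - a^T x = 9.0
  y^{k+1} = 2.7 + 0.1*9.0 = 3.6
Dual objective at y_4 = 3.6: reduced costs (-0.2, 10.4), box minimizer x = (8.0, 0.0)
g(y_4) = b*y + (c1 - a1*y)*x1 + (c2 - a2*y)*x2 = 9*3.6 + (-0.2)*8.0 + 10.4*0.0 = 32.4 - 1.6 + 0.0 = 30.8


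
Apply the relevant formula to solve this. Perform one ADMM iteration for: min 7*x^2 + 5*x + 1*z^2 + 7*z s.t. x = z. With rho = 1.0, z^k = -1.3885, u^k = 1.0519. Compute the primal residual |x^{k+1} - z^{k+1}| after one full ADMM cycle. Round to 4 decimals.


ADMM iteration with rho = 1.0, z^k = -1.3885, u^k = 1.0519
Step 1: x-update.
Minimize 7*x^2 + 5*x + (1.0/2)*(x + 1.3885 + 1.0519)^2
FOC: (2*7 + 1.0)*x = -5 + 1.0*(-1.3885 - 1.0519)
x^{k+1} = -0.496
Step 2: z-update.
Minimize 1*z^2 + 7*z + (1.0/2)*(-0.496 - z + 1.0519)^2
FOC: (2*1 + 1.0)*z = -7 + 1.0*(-0.496 + 1.0519)
z^{k+1} = -2.148
Step 3: u-update.
u^{k+1} = 1.0519 - 0.496 + 2.148 = 2.7039
Step 4: Primal residual = |-0.496 + 2.148| = 1.652


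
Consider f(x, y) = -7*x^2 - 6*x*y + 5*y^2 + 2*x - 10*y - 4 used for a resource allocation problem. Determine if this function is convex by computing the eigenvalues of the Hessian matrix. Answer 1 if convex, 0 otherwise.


The Hessian of f(x,y) = -7*x^2 - 6*x*y + 5*y^2 + 2*x - 10*y - 4 is:
H = [[-14, -6], [-6, 10]]
Trace = -14 + 10 = -4
Determinant = -14*10 - (-6)^2 = -176
Discriminant = (-4)^2 - 4*-176 = 720.0
Eigenvalues: lambda_1 = -15.4164, lambda_2 = 11.4164
The function is not convex.

0


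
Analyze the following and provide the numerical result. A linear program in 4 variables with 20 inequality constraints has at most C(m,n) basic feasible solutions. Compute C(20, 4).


Each vertex corresponds to some choice of n active constraints out of m, so the number of vertices is at most C(m, n) = m! / (n!(m-n)!).
m = 20, n = 4
Numerator: 20 * 19 * 18 * 17
Denominator: 4! = 24
C(20, 4) = 4845


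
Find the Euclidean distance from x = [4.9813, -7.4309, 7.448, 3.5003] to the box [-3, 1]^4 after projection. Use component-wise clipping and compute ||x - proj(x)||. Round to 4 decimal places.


Project each component onto [-3, 1].
clip(4.9813) = 1.0, clip(-7.4309) = -3.0, clip(7.448) = 1.0, clip(3.5003) = 1.0
Projection = [1.0, -3.0, 1.0, 1.0]
Squared diffs: [15.8507, 19.6329, 41.5767, 6.2515]
Distance = sqrt(83.3118) = 9.1275
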